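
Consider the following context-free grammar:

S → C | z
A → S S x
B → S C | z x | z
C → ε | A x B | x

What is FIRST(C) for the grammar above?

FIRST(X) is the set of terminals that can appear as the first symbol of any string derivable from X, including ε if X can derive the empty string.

We compute FIRST(C) using the standard algorithm.
FIRST(A) = {x, z}
FIRST(B) = {x, z, ε}
FIRST(C) = {x, z, ε}
FIRST(S) = {x, z, ε}
Therefore, FIRST(C) = {x, z, ε}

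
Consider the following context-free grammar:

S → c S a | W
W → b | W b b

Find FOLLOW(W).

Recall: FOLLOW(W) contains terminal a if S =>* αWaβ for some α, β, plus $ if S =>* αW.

We compute FOLLOW(W) using the standard algorithm.
FOLLOW(S) starts with {$}.
FIRST(S) = {b, c}
FIRST(W) = {b}
FOLLOW(S) = {$, a}
FOLLOW(W) = {$, a, b}
Therefore, FOLLOW(W) = {$, a, b}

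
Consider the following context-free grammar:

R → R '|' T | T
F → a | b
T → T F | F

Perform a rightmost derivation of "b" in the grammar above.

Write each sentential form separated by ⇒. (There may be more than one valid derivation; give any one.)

R ⇒ T ⇒ F ⇒ b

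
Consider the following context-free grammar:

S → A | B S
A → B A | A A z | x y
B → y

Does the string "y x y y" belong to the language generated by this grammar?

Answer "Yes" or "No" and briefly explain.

No - no valid derivation exists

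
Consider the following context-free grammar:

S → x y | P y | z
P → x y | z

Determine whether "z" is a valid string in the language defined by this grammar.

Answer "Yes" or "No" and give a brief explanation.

Yes - a valid derivation exists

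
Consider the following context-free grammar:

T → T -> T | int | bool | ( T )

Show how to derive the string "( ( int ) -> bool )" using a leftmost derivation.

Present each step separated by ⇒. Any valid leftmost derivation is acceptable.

T ⇒ ( T ) ⇒ ( T -> T ) ⇒ ( ( T ) -> T ) ⇒ ( ( int ) -> T ) ⇒ ( ( int ) -> bool )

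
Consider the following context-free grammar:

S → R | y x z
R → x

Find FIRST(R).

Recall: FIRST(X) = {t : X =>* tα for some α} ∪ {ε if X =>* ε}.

We compute FIRST(R) using the standard algorithm.
FIRST(R) = {x}
FIRST(S) = {x, y}
Therefore, FIRST(R) = {x}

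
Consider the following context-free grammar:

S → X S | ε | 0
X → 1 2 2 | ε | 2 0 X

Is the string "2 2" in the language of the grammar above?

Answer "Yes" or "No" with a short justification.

No - no valid derivation exists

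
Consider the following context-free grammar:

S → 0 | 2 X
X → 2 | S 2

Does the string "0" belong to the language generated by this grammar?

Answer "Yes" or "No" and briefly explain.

Yes - a valid derivation exists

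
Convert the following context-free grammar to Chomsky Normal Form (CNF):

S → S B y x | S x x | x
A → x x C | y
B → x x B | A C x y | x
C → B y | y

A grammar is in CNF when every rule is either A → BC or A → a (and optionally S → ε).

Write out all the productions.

TY → y; TX → x; S → x; A → y; B → x; C → y; S → S X0; X0 → B X1; X1 → TY TX; S → S X2; X2 → TX TX; A → TX X3; X3 → TX C; B → TX X4; X4 → TX B; B → A X5; X5 → C X6; X6 → TX TY; C → B TY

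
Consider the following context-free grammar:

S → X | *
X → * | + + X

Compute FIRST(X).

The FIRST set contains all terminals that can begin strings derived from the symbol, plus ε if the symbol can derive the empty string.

We compute FIRST(X) using the standard algorithm.
FIRST(S) = {*, +}
FIRST(X) = {*, +}
Therefore, FIRST(X) = {*, +}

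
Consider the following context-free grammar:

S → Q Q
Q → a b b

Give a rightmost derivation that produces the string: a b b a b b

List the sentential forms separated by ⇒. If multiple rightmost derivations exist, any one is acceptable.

S ⇒ Q Q ⇒ Q a b b ⇒ a b b a b b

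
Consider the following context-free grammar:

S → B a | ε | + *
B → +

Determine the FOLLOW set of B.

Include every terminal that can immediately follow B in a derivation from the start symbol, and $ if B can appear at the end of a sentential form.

We compute FOLLOW(B) using the standard algorithm.
FOLLOW(S) starts with {$}.
FIRST(B) = {+}
FIRST(S) = {+, ε}
FOLLOW(B) = {a}
FOLLOW(S) = {$}
Therefore, FOLLOW(B) = {a}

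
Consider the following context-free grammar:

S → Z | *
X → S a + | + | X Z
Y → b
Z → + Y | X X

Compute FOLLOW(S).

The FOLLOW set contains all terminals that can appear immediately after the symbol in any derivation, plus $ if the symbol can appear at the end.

We compute FOLLOW(S) using the standard algorithm.
FOLLOW(S) starts with {$}.
FIRST(S) = {*, +}
FIRST(X) = {*, +}
FIRST(Y) = {b}
FIRST(Z) = {*, +}
FOLLOW(S) = {$, a}
FOLLOW(X) = {$, *, +, a}
FOLLOW(Y) = {$, *, +, a}
FOLLOW(Z) = {$, *, +, a}
Therefore, FOLLOW(S) = {$, a}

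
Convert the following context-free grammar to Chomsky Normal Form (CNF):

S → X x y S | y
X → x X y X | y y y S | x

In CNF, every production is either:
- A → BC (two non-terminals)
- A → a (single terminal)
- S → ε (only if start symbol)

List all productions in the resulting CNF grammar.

TX → x; TY → y; S → y; X → x; S → X X0; X0 → TX X1; X1 → TY S; X → TX X2; X2 → X X3; X3 → TY X; X → TY X4; X4 → TY X5; X5 → TY S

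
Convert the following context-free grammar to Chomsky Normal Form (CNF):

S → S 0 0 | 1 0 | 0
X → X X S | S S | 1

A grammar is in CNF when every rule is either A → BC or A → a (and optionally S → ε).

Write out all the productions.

T0 → 0; T1 → 1; S → 0; X → 1; S → S X0; X0 → T0 T0; S → T1 T0; X → X X1; X1 → X S; X → S S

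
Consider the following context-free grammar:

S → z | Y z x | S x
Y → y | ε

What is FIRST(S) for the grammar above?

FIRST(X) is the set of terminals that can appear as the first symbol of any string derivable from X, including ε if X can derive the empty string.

We compute FIRST(S) using the standard algorithm.
FIRST(S) = {y, z}
FIRST(Y) = {y, ε}
Therefore, FIRST(S) = {y, z}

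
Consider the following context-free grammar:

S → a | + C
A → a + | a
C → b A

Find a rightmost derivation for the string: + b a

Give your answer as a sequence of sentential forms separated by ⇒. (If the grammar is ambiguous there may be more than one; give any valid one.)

S ⇒ + C ⇒ + b A ⇒ + b a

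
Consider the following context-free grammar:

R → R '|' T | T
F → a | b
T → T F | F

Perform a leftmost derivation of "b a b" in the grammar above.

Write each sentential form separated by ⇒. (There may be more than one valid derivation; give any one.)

R ⇒ T ⇒ T F ⇒ T F F ⇒ F F F ⇒ b F F ⇒ b a F ⇒ b a b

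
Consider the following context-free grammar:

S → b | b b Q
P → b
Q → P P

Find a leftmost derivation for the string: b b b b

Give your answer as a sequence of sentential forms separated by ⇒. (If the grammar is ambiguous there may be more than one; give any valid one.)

S ⇒ b b Q ⇒ b b P P ⇒ b b b P ⇒ b b b b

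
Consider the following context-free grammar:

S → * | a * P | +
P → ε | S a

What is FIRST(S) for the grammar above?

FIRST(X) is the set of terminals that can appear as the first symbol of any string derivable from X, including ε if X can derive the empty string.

We compute FIRST(S) using the standard algorithm.
FIRST(P) = {*, +, a, ε}
FIRST(S) = {*, +, a}
Therefore, FIRST(S) = {*, +, a}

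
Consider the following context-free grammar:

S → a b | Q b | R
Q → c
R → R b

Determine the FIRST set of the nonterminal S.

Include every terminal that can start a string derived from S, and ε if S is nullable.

We compute FIRST(S) using the standard algorithm.
FIRST(Q) = {c}
FIRST(R) = {}
FIRST(S) = {a, c}
Therefore, FIRST(S) = {a, c}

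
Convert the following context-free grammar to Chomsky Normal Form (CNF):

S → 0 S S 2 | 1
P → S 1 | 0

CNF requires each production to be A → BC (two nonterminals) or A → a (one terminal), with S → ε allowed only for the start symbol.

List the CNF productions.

T0 → 0; T2 → 2; S → 1; T1 → 1; P → 0; S → T0 X0; X0 → S X1; X1 → S T2; P → S T1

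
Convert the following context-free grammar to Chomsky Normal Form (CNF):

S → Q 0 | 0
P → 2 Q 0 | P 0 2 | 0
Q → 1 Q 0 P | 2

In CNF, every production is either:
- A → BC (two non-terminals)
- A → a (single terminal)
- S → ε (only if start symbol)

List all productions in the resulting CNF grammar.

T0 → 0; S → 0; T2 → 2; P → 0; T1 → 1; Q → 2; S → Q T0; P → T2 X0; X0 → Q T0; P → P X1; X1 → T0 T2; Q → T1 X2; X2 → Q X3; X3 → T0 P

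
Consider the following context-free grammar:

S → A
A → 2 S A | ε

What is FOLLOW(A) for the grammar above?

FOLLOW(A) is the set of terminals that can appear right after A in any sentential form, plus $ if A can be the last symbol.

We compute FOLLOW(A) using the standard algorithm.
FOLLOW(S) starts with {$}.
FIRST(A) = {2, ε}
FIRST(S) = {2, ε}
FOLLOW(A) = {$, 2}
FOLLOW(S) = {$, 2}
Therefore, FOLLOW(A) = {$, 2}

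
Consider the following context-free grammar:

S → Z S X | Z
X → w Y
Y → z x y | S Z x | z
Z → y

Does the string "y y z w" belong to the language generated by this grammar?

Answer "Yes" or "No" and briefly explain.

No - no valid derivation exists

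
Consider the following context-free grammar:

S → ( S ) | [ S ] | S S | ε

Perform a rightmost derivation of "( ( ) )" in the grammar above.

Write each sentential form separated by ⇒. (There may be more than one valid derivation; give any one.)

S ⇒ ( S ) ⇒ ( ( S ) ) ⇒ ( ( ) )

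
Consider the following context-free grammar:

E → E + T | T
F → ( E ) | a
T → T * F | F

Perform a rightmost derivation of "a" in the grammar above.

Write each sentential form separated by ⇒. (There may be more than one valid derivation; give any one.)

E ⇒ T ⇒ F ⇒ a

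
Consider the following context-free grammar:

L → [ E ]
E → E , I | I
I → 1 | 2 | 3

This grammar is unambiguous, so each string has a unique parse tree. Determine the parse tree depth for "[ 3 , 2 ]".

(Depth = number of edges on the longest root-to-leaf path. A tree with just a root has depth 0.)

4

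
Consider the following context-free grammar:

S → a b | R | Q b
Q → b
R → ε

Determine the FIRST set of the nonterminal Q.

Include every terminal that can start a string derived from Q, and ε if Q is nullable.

We compute FIRST(Q) using the standard algorithm.
FIRST(Q) = {b}
FIRST(R) = {ε}
FIRST(S) = {a, b, ε}
Therefore, FIRST(Q) = {b}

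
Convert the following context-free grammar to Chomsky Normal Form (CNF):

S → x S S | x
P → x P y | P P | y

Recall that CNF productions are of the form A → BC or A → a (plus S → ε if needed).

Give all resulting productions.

TX → x; S → x; TY → y; P → y; S → TX X0; X0 → S S; P → TX X1; X1 → P TY; P → P P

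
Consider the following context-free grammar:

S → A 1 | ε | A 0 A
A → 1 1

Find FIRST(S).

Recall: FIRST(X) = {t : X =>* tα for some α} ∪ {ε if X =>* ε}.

We compute FIRST(S) using the standard algorithm.
FIRST(A) = {1}
FIRST(S) = {1, ε}
Therefore, FIRST(S) = {1, ε}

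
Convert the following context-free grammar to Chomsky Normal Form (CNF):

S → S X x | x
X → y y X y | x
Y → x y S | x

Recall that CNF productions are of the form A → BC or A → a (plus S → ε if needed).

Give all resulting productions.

TX → x; S → x; TY → y; X → x; Y → x; S → S X0; X0 → X TX; X → TY X1; X1 → TY X2; X2 → X TY; Y → TX X3; X3 → TY S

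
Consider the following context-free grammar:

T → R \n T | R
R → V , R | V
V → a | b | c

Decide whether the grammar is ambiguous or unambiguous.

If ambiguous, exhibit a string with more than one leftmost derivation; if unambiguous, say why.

Unambiguous - every string in the language has a unique leftmost derivation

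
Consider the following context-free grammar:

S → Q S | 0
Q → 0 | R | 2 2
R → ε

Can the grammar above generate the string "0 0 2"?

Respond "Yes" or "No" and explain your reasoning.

No - no valid derivation exists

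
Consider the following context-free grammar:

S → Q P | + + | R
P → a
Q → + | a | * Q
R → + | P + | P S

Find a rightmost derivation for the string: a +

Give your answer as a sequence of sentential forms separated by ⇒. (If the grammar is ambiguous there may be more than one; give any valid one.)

S ⇒ R ⇒ P + ⇒ a +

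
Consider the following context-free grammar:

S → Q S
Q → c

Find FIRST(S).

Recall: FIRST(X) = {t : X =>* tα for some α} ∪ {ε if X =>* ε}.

We compute FIRST(S) using the standard algorithm.
FIRST(Q) = {c}
FIRST(S) = {c}
Therefore, FIRST(S) = {c}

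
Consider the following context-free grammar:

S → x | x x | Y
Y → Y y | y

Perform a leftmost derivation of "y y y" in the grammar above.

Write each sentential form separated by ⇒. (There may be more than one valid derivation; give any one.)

S ⇒ Y ⇒ Y y ⇒ Y y y ⇒ y y y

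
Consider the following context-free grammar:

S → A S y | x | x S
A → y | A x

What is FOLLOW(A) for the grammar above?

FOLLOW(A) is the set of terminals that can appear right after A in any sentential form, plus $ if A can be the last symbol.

We compute FOLLOW(A) using the standard algorithm.
FOLLOW(S) starts with {$}.
FIRST(A) = {y}
FIRST(S) = {x, y}
FOLLOW(A) = {x, y}
FOLLOW(S) = {$, y}
Therefore, FOLLOW(A) = {x, y}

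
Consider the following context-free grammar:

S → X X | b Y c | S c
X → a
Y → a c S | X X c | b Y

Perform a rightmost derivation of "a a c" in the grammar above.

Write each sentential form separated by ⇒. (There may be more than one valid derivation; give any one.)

S ⇒ S c ⇒ X X c ⇒ X a c ⇒ a a c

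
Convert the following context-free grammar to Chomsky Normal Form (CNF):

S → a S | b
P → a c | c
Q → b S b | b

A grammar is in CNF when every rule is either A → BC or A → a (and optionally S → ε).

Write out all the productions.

TA → a; S → b; TC → c; P → c; TB → b; Q → b; S → TA S; P → TA TC; Q → TB X0; X0 → S TB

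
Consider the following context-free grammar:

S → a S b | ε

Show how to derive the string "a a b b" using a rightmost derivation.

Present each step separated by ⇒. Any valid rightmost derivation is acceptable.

S ⇒ a S b ⇒ a a S b b ⇒ a a b b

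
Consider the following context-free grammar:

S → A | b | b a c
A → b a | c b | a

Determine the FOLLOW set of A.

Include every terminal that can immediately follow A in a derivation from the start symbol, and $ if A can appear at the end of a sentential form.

We compute FOLLOW(A) using the standard algorithm.
FOLLOW(S) starts with {$}.
FIRST(A) = {a, b, c}
FIRST(S) = {a, b, c}
FOLLOW(A) = {$}
FOLLOW(S) = {$}
Therefore, FOLLOW(A) = {$}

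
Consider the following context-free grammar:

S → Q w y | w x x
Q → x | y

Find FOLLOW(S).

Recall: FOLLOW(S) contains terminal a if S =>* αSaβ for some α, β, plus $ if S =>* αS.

We compute FOLLOW(S) using the standard algorithm.
FOLLOW(S) starts with {$}.
FIRST(Q) = {x, y}
FIRST(S) = {w, x, y}
FOLLOW(Q) = {w}
FOLLOW(S) = {$}
Therefore, FOLLOW(S) = {$}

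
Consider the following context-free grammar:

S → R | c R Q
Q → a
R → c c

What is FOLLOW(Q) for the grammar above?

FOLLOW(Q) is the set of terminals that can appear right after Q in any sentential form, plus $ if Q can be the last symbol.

We compute FOLLOW(Q) using the standard algorithm.
FOLLOW(S) starts with {$}.
FIRST(Q) = {a}
FIRST(R) = {c}
FIRST(S) = {c}
FOLLOW(Q) = {$}
FOLLOW(R) = {$, a}
FOLLOW(S) = {$}
Therefore, FOLLOW(Q) = {$}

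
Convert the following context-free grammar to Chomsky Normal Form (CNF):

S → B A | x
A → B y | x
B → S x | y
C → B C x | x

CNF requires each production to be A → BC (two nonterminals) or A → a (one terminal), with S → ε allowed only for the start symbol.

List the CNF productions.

S → x; TY → y; A → x; TX → x; B → y; C → x; S → B A; A → B TY; B → S TX; C → B X0; X0 → C TX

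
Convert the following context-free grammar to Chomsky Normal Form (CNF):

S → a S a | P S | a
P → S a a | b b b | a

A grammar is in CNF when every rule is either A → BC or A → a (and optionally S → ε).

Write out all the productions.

TA → a; S → a; TB → b; P → a; S → TA X0; X0 → S TA; S → P S; P → S X1; X1 → TA TA; P → TB X2; X2 → TB TB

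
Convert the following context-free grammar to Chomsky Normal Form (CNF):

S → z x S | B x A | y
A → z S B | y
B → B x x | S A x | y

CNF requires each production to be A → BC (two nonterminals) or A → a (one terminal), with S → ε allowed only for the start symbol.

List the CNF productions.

TZ → z; TX → x; S → y; A → y; B → y; S → TZ X0; X0 → TX S; S → B X1; X1 → TX A; A → TZ X2; X2 → S B; B → B X3; X3 → TX TX; B → S X4; X4 → A TX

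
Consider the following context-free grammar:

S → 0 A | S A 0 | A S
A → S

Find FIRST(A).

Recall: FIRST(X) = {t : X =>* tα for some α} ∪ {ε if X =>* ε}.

We compute FIRST(A) using the standard algorithm.
FIRST(A) = {0}
FIRST(S) = {0}
Therefore, FIRST(A) = {0}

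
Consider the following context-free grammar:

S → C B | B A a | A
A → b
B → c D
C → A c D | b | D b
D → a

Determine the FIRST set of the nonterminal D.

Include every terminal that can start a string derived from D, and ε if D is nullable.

We compute FIRST(D) using the standard algorithm.
FIRST(A) = {b}
FIRST(B) = {c}
FIRST(C) = {a, b}
FIRST(D) = {a}
FIRST(S) = {a, b, c}
Therefore, FIRST(D) = {a}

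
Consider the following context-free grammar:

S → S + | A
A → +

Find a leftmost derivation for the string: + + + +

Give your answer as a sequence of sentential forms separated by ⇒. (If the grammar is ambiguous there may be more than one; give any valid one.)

S ⇒ S + ⇒ S + + ⇒ S + + + ⇒ A + + + ⇒ + + + +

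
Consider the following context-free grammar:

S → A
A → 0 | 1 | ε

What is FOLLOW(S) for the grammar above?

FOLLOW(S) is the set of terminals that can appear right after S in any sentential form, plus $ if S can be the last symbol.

We compute FOLLOW(S) using the standard algorithm.
FOLLOW(S) starts with {$}.
FIRST(A) = {0, 1, ε}
FIRST(S) = {0, 1, ε}
FOLLOW(A) = {$}
FOLLOW(S) = {$}
Therefore, FOLLOW(S) = {$}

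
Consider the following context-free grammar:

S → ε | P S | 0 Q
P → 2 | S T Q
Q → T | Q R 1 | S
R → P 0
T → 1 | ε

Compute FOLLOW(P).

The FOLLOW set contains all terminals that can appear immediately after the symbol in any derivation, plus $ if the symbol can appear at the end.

We compute FOLLOW(P) using the standard algorithm.
FOLLOW(S) starts with {$}.
FIRST(P) = {0, 1, 2, ε}
FIRST(Q) = {0, 1, 2, ε}
FIRST(R) = {0, 1, 2}
FIRST(S) = {0, 1, 2, ε}
FIRST(T) = {1, ε}
FOLLOW(P) = {$, 0, 1, 2}
FOLLOW(Q) = {$, 0, 1, 2}
FOLLOW(R) = {1}
FOLLOW(S) = {$, 0, 1, 2}
FOLLOW(T) = {$, 0, 1, 2}
Therefore, FOLLOW(P) = {$, 0, 1, 2}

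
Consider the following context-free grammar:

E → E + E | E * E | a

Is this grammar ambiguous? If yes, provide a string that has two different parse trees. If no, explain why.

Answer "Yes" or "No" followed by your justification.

Yes - the string 'a * a + a * a + a' has two distinct leftmost derivations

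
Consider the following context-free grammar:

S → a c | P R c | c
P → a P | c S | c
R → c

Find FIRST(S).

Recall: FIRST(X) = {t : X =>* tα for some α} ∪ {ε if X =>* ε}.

We compute FIRST(S) using the standard algorithm.
FIRST(P) = {a, c}
FIRST(R) = {c}
FIRST(S) = {a, c}
Therefore, FIRST(S) = {a, c}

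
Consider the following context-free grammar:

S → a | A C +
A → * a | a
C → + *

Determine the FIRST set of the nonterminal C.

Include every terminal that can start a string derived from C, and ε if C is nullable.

We compute FIRST(C) using the standard algorithm.
FIRST(A) = {*, a}
FIRST(C) = {+}
FIRST(S) = {*, a}
Therefore, FIRST(C) = {+}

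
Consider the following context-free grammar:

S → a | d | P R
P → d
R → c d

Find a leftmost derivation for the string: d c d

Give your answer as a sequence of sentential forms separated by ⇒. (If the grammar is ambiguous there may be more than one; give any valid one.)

S ⇒ P R ⇒ d R ⇒ d c d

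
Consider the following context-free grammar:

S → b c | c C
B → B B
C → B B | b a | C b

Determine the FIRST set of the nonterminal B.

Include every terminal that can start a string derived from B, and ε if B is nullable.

We compute FIRST(B) using the standard algorithm.
FIRST(B) = {}
FIRST(C) = {b}
FIRST(S) = {b, c}
Therefore, FIRST(B) = {}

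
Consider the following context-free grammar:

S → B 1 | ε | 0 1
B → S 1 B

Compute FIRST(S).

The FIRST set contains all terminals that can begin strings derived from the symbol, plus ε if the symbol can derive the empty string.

We compute FIRST(S) using the standard algorithm.
FIRST(B) = {0, 1}
FIRST(S) = {0, 1, ε}
Therefore, FIRST(S) = {0, 1, ε}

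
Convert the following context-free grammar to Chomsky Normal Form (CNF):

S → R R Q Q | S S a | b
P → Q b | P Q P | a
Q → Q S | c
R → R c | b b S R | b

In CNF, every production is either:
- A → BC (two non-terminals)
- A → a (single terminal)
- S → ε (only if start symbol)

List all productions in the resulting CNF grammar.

TA → a; S → b; TB → b; P → a; Q → c; TC → c; R → b; S → R X0; X0 → R X1; X1 → Q Q; S → S X2; X2 → S TA; P → Q TB; P → P X3; X3 → Q P; Q → Q S; R → R TC; R → TB X4; X4 → TB X5; X5 → S R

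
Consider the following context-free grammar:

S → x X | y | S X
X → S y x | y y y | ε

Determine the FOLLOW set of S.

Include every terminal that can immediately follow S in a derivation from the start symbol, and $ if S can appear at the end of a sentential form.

We compute FOLLOW(S) using the standard algorithm.
FOLLOW(S) starts with {$}.
FIRST(S) = {x, y}
FIRST(X) = {x, y, ε}
FOLLOW(S) = {$, x, y}
FOLLOW(X) = {$, x, y}
Therefore, FOLLOW(S) = {$, x, y}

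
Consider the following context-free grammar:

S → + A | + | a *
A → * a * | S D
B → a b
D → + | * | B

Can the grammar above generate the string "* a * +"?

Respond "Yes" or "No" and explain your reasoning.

No - no valid derivation exists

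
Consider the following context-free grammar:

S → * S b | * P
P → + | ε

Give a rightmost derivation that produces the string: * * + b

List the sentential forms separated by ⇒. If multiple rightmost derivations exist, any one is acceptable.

S ⇒ * S b ⇒ * * P b ⇒ * * + b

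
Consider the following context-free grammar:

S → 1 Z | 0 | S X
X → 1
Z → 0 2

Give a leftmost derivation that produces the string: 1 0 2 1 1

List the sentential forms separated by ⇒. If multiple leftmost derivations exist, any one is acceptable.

S ⇒ S X ⇒ S X X ⇒ 1 Z X X ⇒ 1 0 2 X X ⇒ 1 0 2 1 X ⇒ 1 0 2 1 1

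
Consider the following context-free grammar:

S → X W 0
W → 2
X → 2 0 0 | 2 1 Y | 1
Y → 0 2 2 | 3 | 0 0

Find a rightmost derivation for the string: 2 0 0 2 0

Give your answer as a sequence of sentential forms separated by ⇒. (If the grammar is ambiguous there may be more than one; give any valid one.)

S ⇒ X W 0 ⇒ X 2 0 ⇒ 2 0 0 2 0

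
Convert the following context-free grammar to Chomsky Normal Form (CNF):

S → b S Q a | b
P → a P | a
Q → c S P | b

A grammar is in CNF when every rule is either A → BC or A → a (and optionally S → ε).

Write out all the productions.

TB → b; TA → a; S → b; P → a; TC → c; Q → b; S → TB X0; X0 → S X1; X1 → Q TA; P → TA P; Q → TC X2; X2 → S P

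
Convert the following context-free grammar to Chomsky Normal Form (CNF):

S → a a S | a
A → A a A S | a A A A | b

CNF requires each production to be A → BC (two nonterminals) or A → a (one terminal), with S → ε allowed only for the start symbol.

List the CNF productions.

TA → a; S → a; A → b; S → TA X0; X0 → TA S; A → A X1; X1 → TA X2; X2 → A S; A → TA X3; X3 → A X4; X4 → A A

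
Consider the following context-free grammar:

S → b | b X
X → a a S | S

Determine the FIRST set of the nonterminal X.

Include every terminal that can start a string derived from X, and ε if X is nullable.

We compute FIRST(X) using the standard algorithm.
FIRST(S) = {b}
FIRST(X) = {a, b}
Therefore, FIRST(X) = {a, b}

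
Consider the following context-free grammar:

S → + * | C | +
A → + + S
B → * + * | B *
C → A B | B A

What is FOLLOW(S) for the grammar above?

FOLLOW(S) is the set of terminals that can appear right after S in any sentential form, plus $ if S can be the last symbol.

We compute FOLLOW(S) using the standard algorithm.
FOLLOW(S) starts with {$}.
FIRST(A) = {+}
FIRST(B) = {*}
FIRST(C) = {*, +}
FIRST(S) = {*, +}
FOLLOW(A) = {$, *}
FOLLOW(B) = {$, *, +}
FOLLOW(C) = {$, *}
FOLLOW(S) = {$, *}
Therefore, FOLLOW(S) = {$, *}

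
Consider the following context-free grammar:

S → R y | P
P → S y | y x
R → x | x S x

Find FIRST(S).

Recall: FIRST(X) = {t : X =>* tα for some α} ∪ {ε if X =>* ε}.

We compute FIRST(S) using the standard algorithm.
FIRST(P) = {x, y}
FIRST(R) = {x}
FIRST(S) = {x, y}
Therefore, FIRST(S) = {x, y}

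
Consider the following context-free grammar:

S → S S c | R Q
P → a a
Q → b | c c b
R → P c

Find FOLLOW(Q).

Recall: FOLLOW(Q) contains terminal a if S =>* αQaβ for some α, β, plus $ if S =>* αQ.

We compute FOLLOW(Q) using the standard algorithm.
FOLLOW(S) starts with {$}.
FIRST(P) = {a}
FIRST(Q) = {b, c}
FIRST(R) = {a}
FIRST(S) = {a}
FOLLOW(P) = {c}
FOLLOW(Q) = {$, a, c}
FOLLOW(R) = {b, c}
FOLLOW(S) = {$, a, c}
Therefore, FOLLOW(Q) = {$, a, c}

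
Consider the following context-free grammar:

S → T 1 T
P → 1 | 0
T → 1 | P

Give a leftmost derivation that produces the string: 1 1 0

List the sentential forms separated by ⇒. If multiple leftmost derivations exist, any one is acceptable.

S ⇒ T 1 T ⇒ P 1 T ⇒ 1 1 T ⇒ 1 1 P ⇒ 1 1 0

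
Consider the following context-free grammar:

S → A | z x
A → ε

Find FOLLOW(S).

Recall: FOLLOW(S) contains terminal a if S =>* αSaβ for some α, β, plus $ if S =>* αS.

We compute FOLLOW(S) using the standard algorithm.
FOLLOW(S) starts with {$}.
FIRST(A) = {ε}
FIRST(S) = {z, ε}
FOLLOW(A) = {$}
FOLLOW(S) = {$}
Therefore, FOLLOW(S) = {$}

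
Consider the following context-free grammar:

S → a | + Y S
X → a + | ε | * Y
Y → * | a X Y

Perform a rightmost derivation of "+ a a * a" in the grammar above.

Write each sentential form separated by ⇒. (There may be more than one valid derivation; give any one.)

S ⇒ + Y S ⇒ + Y a ⇒ + a X Y a ⇒ + a X a X Y a ⇒ + a X a X * a ⇒ + a X a * a ⇒ + a a * a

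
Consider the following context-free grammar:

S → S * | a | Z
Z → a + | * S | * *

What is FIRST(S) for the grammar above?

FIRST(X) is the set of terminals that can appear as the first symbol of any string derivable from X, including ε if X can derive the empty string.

We compute FIRST(S) using the standard algorithm.
FIRST(S) = {*, a}
FIRST(Z) = {*, a}
Therefore, FIRST(S) = {*, a}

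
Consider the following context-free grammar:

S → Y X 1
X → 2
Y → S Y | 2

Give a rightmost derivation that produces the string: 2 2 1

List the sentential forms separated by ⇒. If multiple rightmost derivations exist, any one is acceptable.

S ⇒ Y X 1 ⇒ Y 2 1 ⇒ 2 2 1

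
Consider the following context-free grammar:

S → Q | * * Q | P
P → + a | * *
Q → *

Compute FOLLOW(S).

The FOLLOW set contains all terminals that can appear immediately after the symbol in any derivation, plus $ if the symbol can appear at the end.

We compute FOLLOW(S) using the standard algorithm.
FOLLOW(S) starts with {$}.
FIRST(P) = {*, +}
FIRST(Q) = {*}
FIRST(S) = {*, +}
FOLLOW(P) = {$}
FOLLOW(Q) = {$}
FOLLOW(S) = {$}
Therefore, FOLLOW(S) = {$}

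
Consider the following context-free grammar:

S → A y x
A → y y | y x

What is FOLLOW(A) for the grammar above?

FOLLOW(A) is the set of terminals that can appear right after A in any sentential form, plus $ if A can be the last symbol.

We compute FOLLOW(A) using the standard algorithm.
FOLLOW(S) starts with {$}.
FIRST(A) = {y}
FIRST(S) = {y}
FOLLOW(A) = {y}
FOLLOW(S) = {$}
Therefore, FOLLOW(A) = {y}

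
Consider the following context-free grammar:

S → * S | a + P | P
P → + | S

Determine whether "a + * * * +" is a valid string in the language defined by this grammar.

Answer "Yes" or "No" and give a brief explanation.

Yes - a valid derivation exists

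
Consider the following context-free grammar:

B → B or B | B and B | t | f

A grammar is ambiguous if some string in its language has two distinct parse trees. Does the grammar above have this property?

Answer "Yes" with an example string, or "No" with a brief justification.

Yes - the string 'f or f and f and t and f' has two distinct parse trees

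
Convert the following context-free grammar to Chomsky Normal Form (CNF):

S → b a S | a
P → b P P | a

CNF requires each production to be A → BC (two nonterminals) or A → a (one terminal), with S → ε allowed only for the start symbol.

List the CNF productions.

TB → b; TA → a; S → a; P → a; S → TB X0; X0 → TA S; P → TB X1; X1 → P P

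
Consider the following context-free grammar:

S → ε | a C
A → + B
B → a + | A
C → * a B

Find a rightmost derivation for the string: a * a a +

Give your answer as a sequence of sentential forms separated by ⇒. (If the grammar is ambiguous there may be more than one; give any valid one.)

S ⇒ a C ⇒ a * a B ⇒ a * a a +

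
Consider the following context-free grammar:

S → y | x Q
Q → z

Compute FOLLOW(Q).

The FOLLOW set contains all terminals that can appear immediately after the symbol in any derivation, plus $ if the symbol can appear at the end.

We compute FOLLOW(Q) using the standard algorithm.
FOLLOW(S) starts with {$}.
FIRST(Q) = {z}
FIRST(S) = {x, y}
FOLLOW(Q) = {$}
FOLLOW(S) = {$}
Therefore, FOLLOW(Q) = {$}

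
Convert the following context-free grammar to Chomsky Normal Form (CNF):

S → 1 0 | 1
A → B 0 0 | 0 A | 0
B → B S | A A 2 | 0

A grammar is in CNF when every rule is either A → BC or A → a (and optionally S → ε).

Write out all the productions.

T1 → 1; T0 → 0; S → 1; A → 0; T2 → 2; B → 0; S → T1 T0; A → B X0; X0 → T0 T0; A → T0 A; B → B S; B → A X1; X1 → A T2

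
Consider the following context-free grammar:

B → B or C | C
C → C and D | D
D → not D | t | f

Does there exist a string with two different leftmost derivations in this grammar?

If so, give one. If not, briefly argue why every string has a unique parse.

No - every string in the language has a unique leftmost derivation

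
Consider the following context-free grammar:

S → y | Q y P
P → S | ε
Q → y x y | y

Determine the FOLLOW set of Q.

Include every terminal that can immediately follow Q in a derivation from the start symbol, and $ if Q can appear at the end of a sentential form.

We compute FOLLOW(Q) using the standard algorithm.
FOLLOW(S) starts with {$}.
FIRST(P) = {y, ε}
FIRST(Q) = {y}
FIRST(S) = {y}
FOLLOW(P) = {$}
FOLLOW(Q) = {y}
FOLLOW(S) = {$}
Therefore, FOLLOW(Q) = {y}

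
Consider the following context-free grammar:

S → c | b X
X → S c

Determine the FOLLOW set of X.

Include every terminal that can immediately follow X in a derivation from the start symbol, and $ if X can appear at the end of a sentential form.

We compute FOLLOW(X) using the standard algorithm.
FOLLOW(S) starts with {$}.
FIRST(S) = {b, c}
FIRST(X) = {b, c}
FOLLOW(S) = {$, c}
FOLLOW(X) = {$, c}
Therefore, FOLLOW(X) = {$, c}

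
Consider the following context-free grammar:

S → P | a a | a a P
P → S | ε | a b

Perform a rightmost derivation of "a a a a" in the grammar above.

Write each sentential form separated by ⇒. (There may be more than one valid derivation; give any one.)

S ⇒ a a P ⇒ a a S ⇒ a a a a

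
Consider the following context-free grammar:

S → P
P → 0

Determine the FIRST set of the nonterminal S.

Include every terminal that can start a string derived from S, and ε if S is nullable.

We compute FIRST(S) using the standard algorithm.
FIRST(P) = {0}
FIRST(S) = {0}
Therefore, FIRST(S) = {0}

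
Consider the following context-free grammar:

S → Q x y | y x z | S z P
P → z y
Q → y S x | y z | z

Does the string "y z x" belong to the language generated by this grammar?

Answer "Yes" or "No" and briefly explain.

No - no valid derivation exists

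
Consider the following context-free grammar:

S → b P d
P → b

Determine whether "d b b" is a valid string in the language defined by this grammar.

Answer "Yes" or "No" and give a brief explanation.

No - no valid derivation exists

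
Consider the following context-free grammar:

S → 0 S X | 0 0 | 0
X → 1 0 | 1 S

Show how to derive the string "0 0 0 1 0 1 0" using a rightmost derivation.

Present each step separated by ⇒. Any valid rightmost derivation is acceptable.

S ⇒ 0 S X ⇒ 0 S 1 0 ⇒ 0 0 S X 1 0 ⇒ 0 0 S 1 0 1 0 ⇒ 0 0 0 1 0 1 0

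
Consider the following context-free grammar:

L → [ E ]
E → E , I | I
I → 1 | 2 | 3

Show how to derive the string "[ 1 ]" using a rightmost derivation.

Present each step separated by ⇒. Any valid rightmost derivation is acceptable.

L ⇒ [ E ] ⇒ [ I ] ⇒ [ 1 ]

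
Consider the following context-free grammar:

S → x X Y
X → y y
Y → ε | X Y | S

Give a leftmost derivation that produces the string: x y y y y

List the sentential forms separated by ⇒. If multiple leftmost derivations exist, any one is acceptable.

S ⇒ x X Y ⇒ x y y Y ⇒ x y y X Y ⇒ x y y y y Y ⇒ x y y y y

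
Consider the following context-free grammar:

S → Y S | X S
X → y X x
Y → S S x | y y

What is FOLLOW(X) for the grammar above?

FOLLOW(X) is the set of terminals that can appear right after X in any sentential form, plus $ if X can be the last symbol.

We compute FOLLOW(X) using the standard algorithm.
FOLLOW(S) starts with {$}.
FIRST(S) = {y}
FIRST(X) = {y}
FIRST(Y) = {y}
FOLLOW(S) = {$, x, y}
FOLLOW(X) = {x, y}
FOLLOW(Y) = {y}
Therefore, FOLLOW(X) = {x, y}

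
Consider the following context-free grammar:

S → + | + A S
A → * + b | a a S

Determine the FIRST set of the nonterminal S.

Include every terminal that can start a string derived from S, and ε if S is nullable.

We compute FIRST(S) using the standard algorithm.
FIRST(A) = {*, a}
FIRST(S) = {+}
Therefore, FIRST(S) = {+}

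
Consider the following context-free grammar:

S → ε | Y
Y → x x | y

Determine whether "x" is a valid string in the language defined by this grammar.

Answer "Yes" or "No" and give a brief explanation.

No - no valid derivation exists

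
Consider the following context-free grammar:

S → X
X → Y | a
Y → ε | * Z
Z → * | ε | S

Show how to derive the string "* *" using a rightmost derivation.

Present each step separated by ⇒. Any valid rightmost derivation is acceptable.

S ⇒ X ⇒ Y ⇒ * Z ⇒ * *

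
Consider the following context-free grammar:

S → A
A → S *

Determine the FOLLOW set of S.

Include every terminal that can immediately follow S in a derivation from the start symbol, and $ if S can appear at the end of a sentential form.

We compute FOLLOW(S) using the standard algorithm.
FOLLOW(S) starts with {$}.
FIRST(A) = {}
FIRST(S) = {}
FOLLOW(A) = {$, *}
FOLLOW(S) = {$, *}
Therefore, FOLLOW(S) = {$, *}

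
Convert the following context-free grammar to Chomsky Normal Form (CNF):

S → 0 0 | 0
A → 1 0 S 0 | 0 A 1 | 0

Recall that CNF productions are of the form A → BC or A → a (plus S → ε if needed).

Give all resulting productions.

T0 → 0; S → 0; T1 → 1; A → 0; S → T0 T0; A → T1 X0; X0 → T0 X1; X1 → S T0; A → T0 X2; X2 → A T1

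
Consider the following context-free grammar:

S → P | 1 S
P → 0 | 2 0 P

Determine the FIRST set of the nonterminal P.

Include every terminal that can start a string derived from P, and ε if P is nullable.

We compute FIRST(P) using the standard algorithm.
FIRST(P) = {0, 2}
FIRST(S) = {0, 1, 2}
Therefore, FIRST(P) = {0, 2}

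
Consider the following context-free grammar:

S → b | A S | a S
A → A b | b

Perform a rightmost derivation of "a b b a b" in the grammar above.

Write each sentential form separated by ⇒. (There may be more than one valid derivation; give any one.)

S ⇒ a S ⇒ a A S ⇒ a A a S ⇒ a A a b ⇒ a A b a b ⇒ a b b a b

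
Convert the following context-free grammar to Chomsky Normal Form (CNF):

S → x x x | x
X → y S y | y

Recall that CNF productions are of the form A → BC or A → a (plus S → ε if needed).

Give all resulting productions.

TX → x; S → x; TY → y; X → y; S → TX X0; X0 → TX TX; X → TY X1; X1 → S TY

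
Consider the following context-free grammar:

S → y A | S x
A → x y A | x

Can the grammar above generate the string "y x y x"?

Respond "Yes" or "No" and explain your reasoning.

Yes - a valid derivation exists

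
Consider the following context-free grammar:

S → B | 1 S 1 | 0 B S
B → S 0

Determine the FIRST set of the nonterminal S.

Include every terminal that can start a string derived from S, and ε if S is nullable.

We compute FIRST(S) using the standard algorithm.
FIRST(B) = {0, 1}
FIRST(S) = {0, 1}
Therefore, FIRST(S) = {0, 1}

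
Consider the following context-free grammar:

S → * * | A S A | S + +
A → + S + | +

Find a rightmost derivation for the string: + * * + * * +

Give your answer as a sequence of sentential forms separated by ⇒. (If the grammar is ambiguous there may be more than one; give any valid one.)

S ⇒ A S A ⇒ A S + S + ⇒ A S + * * + ⇒ A * * + * * + ⇒ + * * + * * +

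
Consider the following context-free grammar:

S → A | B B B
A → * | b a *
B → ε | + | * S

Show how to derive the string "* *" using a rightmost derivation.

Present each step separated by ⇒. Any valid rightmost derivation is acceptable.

S ⇒ B B B ⇒ B B ⇒ B ⇒ * S ⇒ * A ⇒ * *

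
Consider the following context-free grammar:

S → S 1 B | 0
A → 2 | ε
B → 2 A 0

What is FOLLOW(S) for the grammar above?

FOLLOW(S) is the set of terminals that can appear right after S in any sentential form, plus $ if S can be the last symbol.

We compute FOLLOW(S) using the standard algorithm.
FOLLOW(S) starts with {$}.
FIRST(A) = {2, ε}
FIRST(B) = {2}
FIRST(S) = {0}
FOLLOW(A) = {0}
FOLLOW(B) = {$, 1}
FOLLOW(S) = {$, 1}
Therefore, FOLLOW(S) = {$, 1}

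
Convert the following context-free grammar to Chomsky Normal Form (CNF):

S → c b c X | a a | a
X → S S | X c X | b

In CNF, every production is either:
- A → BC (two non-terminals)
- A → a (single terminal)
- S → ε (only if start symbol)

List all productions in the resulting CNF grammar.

TC → c; TB → b; TA → a; S → a; X → b; S → TC X0; X0 → TB X1; X1 → TC X; S → TA TA; X → S S; X → X X2; X2 → TC X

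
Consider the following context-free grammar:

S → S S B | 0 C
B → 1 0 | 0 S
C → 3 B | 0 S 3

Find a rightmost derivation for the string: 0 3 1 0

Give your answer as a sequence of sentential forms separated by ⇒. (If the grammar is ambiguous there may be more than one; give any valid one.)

S ⇒ 0 C ⇒ 0 3 B ⇒ 0 3 1 0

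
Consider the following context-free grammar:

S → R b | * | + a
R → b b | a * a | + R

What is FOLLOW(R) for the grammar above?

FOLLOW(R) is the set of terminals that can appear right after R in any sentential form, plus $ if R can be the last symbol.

We compute FOLLOW(R) using the standard algorithm.
FOLLOW(S) starts with {$}.
FIRST(R) = {+, a, b}
FIRST(S) = {*, +, a, b}
FOLLOW(R) = {b}
FOLLOW(S) = {$}
Therefore, FOLLOW(R) = {b}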